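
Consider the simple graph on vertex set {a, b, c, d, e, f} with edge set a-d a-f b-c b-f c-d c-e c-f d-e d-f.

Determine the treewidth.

A width-2 tree decomposition is:
Bags: B1 = {a, d, f}  B2 = {c, d, f}  B3 = {c, d, e}  B4 = {b, c, f}
Tree: B1–B2, B2–B3, B2–B4
The largest bag has 3 vertices, giving width 2; this decomposition certifies tw(G) ≤ 2. On the other hand G contains the 3-clique {c, d, e}. A clique must lie in a single bag of any decomposition, so no decomposition can have width below 2. Combining the bounds, tw(G) = 2.

2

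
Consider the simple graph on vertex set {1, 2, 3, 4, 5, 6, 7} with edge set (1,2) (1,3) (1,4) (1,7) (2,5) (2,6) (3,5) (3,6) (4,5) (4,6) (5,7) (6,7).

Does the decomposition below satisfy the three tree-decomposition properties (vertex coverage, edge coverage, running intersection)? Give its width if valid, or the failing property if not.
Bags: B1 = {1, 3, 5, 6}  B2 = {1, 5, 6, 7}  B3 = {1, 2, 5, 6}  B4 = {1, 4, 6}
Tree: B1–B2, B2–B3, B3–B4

A tree decomposition must satisfy three properties: every vertex lies in some bag; for every edge, both endpoints lie together in some bag; and for every vertex, the bags containing it form a connected subtree. Here edge (5,4) lies in no bag, so the decomposition is invalid.

No — edge (5,4) lies in no bag.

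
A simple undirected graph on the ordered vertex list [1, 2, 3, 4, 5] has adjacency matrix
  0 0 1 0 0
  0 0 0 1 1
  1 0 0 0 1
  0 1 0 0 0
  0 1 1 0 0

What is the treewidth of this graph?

1

A width-1 tree decomposition is:
Bags: B1 = {2, 4}  B2 = {2, 5}  B3 = {3, 5}  B4 = {1, 3}
Tree: B1–B2, B2–B3, B3–B4
Every bag has size at most 2, so the width is 2 − 1 = 1 and tw(G) ≤ 1. G has an edge, so its treewidth is at least 1. Hence tw(G) = 1 exactly.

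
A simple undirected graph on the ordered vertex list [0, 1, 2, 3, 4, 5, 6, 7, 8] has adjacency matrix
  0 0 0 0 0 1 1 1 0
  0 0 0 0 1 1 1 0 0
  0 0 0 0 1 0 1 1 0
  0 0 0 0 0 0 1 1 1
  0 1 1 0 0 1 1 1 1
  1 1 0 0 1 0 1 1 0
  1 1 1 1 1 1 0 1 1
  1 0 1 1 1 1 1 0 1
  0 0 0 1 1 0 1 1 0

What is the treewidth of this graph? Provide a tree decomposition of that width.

Treewidth 3.
One such decomposition:
Bags: B1 = {4, 5, 6, 7}  B2 = {0, 5, 6, 7}  B3 = {4, 6, 7, 8}  B4 = {1, 4, 5, 6}  B5 = {3, 6, 7, 8}  B6 = {2, 4, 6, 7}
Tree: B1–B2, B1–B3, B1–B4, B3–B5, B3–B6

Each bag holds 4 vertices, so the decomposition has width 3, which upper-bounds the treewidth. Conversely, {1, 4, 5, 6} is a clique of size 4, and the vertices of any clique must share a bag in every tree decomposition; so some bag has ≥ 4 vertices and tw(G) ≥ 3. Hence tw(G) = 3 exactly.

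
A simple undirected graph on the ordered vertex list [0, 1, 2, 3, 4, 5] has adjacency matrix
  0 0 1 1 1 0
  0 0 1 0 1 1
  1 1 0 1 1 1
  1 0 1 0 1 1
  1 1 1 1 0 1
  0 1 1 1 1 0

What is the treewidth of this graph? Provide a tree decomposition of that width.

Each bag holds 4 vertices, so the decomposition has width 3, which upper-bounds the treewidth. On the other hand G contains the 4-clique {1, 2, 4, 5}. A clique must lie in a single bag of any decomposition, so no decomposition can have width below 3. Combining the bounds, tw(G) = 3.

Treewidth 3.
One such decomposition:
Bags: B1 = {2, 3, 4, 5}  B2 = {1, 2, 4, 5}  B3 = {0, 2, 3, 4}
Tree: B1–B2, B1–B3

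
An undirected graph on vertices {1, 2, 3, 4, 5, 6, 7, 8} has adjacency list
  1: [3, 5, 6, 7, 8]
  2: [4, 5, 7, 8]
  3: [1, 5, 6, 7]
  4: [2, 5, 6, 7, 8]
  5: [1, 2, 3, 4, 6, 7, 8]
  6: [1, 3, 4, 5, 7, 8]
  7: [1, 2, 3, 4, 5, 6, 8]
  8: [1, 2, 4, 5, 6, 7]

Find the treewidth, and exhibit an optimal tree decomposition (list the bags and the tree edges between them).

Treewidth 4.
Bags: B1 = {1, 5, 6, 7, 8}  B2 = {1, 3, 5, 6, 7}  B3 = {4, 5, 6, 7, 8}  B4 = {2, 4, 5, 7, 8}
Tree: B1–B2, B1–B3, B3–B4

Every bag has size at most 5, so the width is 5 − 1 = 4 and tw(G) ≤ 4. On the other hand G contains the 5-clique {2, 4, 5, 7, 8}. A clique must lie in a single bag of any decomposition, so no decomposition can have width below 4. Hence tw(G) = 4 exactly.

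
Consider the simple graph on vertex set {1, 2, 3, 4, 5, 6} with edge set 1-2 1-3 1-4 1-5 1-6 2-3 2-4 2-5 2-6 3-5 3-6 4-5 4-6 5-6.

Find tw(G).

4

A width-4 tree decomposition is:
Bags: B1 = {1, 2, 4, 5, 6}  B2 = {1, 2, 3, 5, 6}
Tree: B1–B2
Every bag has size at most 5, so the width is 5 − 1 = 4 and tw(G) ≤ 4. For the lower bound, the 5 vertices {1, 2, 3, 5, 6} are pairwise adjacent, and any tree decomposition puts a clique entirely inside one bag — forcing width ≥ 4. Hence tw(G) = 4 exactly.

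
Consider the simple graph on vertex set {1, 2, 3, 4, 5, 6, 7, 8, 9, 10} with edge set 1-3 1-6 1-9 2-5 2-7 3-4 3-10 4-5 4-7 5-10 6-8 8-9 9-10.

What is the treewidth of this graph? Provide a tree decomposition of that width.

Treewidth 2.
One such decomposition:
Bags: B1 = {6, 8, 9}  B2 = {1, 6, 9}  B3 = {1, 9, 10}  B4 = {1, 3, 10}  B5 = {3, 5, 10}  B6 = {3, 4, 5}  B7 = {2, 4, 5}  B8 = {2, 4, 7}
Tree: B1–B2, B2–B3, B3–B4, B4–B5, B5–B6, B6–B7, B7–B8

The largest bag has 3 vertices, giving width 2; this decomposition certifies tw(G) ≤ 2. Since 8–6–1–9–8 is a cycle in G, G is not acyclic. Forests are exactly the graphs of treewidth ≤ 1, so tw(G) ≥ 2. The upper and lower bounds meet at 2, so that is the treewidth.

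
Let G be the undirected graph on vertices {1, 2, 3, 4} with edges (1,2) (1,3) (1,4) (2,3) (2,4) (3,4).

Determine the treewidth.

A width-3 tree decomposition is:
Bags: B1 = {1, 2, 3, 4}
Tree: (single bag)
A single bag containing all 4 vertices is trivially a valid decomposition of width 3. For the lower bound, the 4 vertices {1, 2, 3, 4} are pairwise adjacent, and any tree decomposition puts a clique entirely inside one bag — forcing width ≥ 3. Hence tw(G) = 3 exactly.

3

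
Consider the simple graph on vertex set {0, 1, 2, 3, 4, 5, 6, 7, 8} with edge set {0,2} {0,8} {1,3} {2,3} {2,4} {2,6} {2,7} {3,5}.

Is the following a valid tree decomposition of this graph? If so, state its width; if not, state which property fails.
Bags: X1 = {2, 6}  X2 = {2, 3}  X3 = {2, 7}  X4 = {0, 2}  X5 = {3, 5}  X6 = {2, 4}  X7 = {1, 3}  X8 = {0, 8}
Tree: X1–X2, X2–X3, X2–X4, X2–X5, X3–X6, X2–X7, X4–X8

Checking the three conditions: (i) the bags cover all of {0, 1, 2, 3, 4, 5, 6, 7, 8}; (ii) for each edge, some bag contains both endpoints; (iii) the bags containing any fixed vertex form a subtree. All hold, so the decomposition is valid with width 2 − 1 = 1.

Yes; width 1.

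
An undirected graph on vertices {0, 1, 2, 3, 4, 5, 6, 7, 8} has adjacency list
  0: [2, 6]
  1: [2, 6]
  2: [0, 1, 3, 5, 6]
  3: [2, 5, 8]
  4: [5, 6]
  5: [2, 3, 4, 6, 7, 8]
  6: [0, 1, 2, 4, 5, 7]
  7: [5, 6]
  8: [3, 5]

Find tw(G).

A width-2 tree decomposition is:
Bags: B1 = {2, 5, 6}  B2 = {0, 2, 6}  B3 = {5, 6, 7}  B4 = {2, 3, 5}  B5 = {1, 2, 6}  B6 = {4, 5, 6}  B7 = {3, 5, 8}
Tree: B1–B2, B1–B3, B1–B4, B2–B5, B3–B6, B4–B7
The largest bag has 3 vertices, giving width 2; this decomposition certifies tw(G) ≤ 2. For the lower bound, the 3 vertices {0, 2, 6} are pairwise adjacent, and any tree decomposition puts a clique entirely inside one bag — forcing width ≥ 2. Hence tw(G) = 2 exactly.

2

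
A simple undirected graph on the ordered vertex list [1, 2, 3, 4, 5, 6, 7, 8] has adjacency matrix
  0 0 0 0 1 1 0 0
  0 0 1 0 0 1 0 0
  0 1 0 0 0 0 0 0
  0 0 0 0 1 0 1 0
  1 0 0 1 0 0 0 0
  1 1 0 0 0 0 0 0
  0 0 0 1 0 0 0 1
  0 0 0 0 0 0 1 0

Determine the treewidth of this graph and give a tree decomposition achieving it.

Treewidth 1.
One optimal decomposition is:
Bags: B1 = {2, 3}  B2 = {2, 6}  B3 = {1, 6}  B4 = {1, 5}  B5 = {4, 5}  B6 = {4, 7}  B7 = {7, 8}
Tree: B1–B2, B2–B3, B3–B4, B4–B5, B5–B6, B6–B7

The largest bag has 2 vertices, giving width 1; this decomposition certifies tw(G) ≤ 1. G has an edge, so its treewidth is at least 1. The upper and lower bounds meet at 1, so that is the treewidth.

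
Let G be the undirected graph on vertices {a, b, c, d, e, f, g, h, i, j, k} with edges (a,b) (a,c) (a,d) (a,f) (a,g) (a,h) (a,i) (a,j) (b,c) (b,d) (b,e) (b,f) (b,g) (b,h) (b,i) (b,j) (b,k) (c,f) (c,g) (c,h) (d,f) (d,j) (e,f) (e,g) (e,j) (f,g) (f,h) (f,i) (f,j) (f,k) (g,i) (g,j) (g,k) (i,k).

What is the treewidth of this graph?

4

A width-4 tree decomposition is:
Bags: B1 = {a, b, c, f, g}  B2 = {a, b, f, g, j}  B3 = {a, b, f, g, i}  B4 = {a, b, d, f, j}  B5 = {b, f, g, i, k}  B6 = {b, e, f, g, j}  B7 = {a, b, c, f, h}
Tree: B1–B2, B2–B3, B2–B4, B3–B5, B2–B6, B1–B7
Every bag has size at most 5, so the width is 5 − 1 = 4 and tw(G) ≤ 4. On the other hand G contains the 5-clique {a, b, d, f, j}. A clique must lie in a single bag of any decomposition, so no decomposition can have width below 4. The upper and lower bounds meet at 4, so that is the treewidth.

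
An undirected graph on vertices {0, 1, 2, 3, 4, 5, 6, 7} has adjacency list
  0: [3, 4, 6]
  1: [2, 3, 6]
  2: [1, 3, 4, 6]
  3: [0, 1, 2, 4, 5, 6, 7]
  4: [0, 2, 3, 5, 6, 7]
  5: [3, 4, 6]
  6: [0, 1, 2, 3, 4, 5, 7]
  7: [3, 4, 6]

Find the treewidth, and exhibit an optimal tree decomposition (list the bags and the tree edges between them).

Treewidth 3.
One such decomposition:
Bags: B1 = {3, 4, 5, 6}  B2 = {2, 3, 4, 6}  B3 = {1, 2, 3, 6}  B4 = {0, 3, 4, 6}  B5 = {3, 4, 6, 7}
Tree: B1–B2, B2–B3, B1–B4, B4–B5

The largest bag has 4 vertices, giving width 3; this decomposition certifies tw(G) ≤ 3. On the other hand G contains the 4-clique {1, 2, 3, 6}. A clique must lie in a single bag of any decomposition, so no decomposition can have width below 3. Hence tw(G) = 3 exactly.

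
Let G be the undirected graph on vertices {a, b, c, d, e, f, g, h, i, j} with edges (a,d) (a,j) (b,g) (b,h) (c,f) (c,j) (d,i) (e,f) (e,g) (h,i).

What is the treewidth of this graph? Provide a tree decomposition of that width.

Each bag holds 3 vertices, so the decomposition has width 2, which upper-bounds the treewidth. The edges f–c–j–a–d–i–h–b–g–e–f form a cycle, so G is not a tree and its treewidth is at least 2. The upper and lower bounds meet at 2, so that is the treewidth.

Treewidth 2.
One optimal decomposition is:
Bags: B1 = {c, f, j}  B2 = {a, f, j}  B3 = {a, d, f}  B4 = {d, f, i}  B5 = {f, h, i}  B6 = {b, f, h}  B7 = {b, f, g}  B8 = {e, f, g}
Tree: B1–B2, B2–B3, B3–B4, B4–B5, B5–B6, B6–B7, B7–B8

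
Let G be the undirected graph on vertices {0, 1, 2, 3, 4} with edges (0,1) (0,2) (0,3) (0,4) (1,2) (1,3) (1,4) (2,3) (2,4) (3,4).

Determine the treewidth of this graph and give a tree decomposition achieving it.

With just one bag of size 5, the width is 5 − 1 = 4, so tw(G) ≤ 4. On the other hand G contains the 5-clique {0, 1, 2, 3, 4}. A clique must lie in a single bag of any decomposition, so no decomposition can have width below 4. Hence tw(G) = 4 exactly.

Treewidth 4.
One such decomposition:
Bags: B1 = {0, 1, 2, 3, 4}
Tree: (single bag)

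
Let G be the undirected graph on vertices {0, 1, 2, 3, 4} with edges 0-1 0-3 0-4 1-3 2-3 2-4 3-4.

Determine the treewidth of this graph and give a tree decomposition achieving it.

Treewidth 2.
One such decomposition:
Bags: B1 = {0, 3, 4}  B2 = {2, 3, 4}  B3 = {0, 1, 3}
Tree: B1–B2, B1–B3

Each bag holds 3 vertices, so the decomposition has width 2, which upper-bounds the treewidth. For the lower bound, the 3 vertices {0, 1, 3} are pairwise adjacent, and any tree decomposition puts a clique entirely inside one bag — forcing width ≥ 2. Hence tw(G) = 2 exactly.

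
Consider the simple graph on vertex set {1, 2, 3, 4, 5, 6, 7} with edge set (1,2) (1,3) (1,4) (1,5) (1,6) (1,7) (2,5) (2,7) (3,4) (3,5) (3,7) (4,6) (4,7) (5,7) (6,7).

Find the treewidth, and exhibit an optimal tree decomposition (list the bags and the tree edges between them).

The largest bag has 4 vertices, giving width 3; this decomposition certifies tw(G) ≤ 3. Conversely, {1, 2, 5, 7} is a clique of size 4, and the vertices of any clique must share a bag in every tree decomposition; so some bag has ≥ 4 vertices and tw(G) ≥ 3. Therefore the treewidth is 3.

Treewidth 3.
One optimal decomposition is:
Bags: B1 = {1, 3, 4, 7}  B2 = {1, 4, 6, 7}  B3 = {1, 3, 5, 7}  B4 = {1, 2, 5, 7}
Tree: B1–B2, B1–B3, B3–B4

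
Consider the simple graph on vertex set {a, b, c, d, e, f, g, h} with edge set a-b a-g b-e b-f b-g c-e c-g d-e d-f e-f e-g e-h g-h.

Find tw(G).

2

A width-2 tree decomposition is:
Bags: B1 = {b, e, f}  B2 = {b, e, g}  B3 = {a, b, g}  B4 = {e, g, h}  B5 = {c, e, g}  B6 = {d, e, f}
Tree: B1–B2, B2–B3, B2–B4, B2–B5, B1–B6
Each bag holds 3 vertices, so the decomposition has width 2, which upper-bounds the treewidth. On the other hand G contains the 3-clique {d, e, f}. A clique must lie in a single bag of any decomposition, so no decomposition can have width below 2. Hence tw(G) = 2 exactly.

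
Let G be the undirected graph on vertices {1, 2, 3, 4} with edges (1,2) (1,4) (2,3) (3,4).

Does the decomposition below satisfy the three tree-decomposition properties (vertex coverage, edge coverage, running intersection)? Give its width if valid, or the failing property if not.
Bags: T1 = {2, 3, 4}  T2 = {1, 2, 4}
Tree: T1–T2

Checking the three conditions: (i) the bags cover all of {1, 2, 3, 4}; (ii) for each edge, some bag contains both endpoints; (iii) the bags containing any fixed vertex form a subtree. All hold, so the decomposition is valid with width 3 − 1 = 2.

Yes; width 2.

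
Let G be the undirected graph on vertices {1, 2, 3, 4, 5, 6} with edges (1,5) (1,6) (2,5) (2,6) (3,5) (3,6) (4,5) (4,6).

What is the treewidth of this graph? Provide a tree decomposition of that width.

Treewidth 2.
One such decomposition:
Bags: B1 = {4, 5, 6}  B2 = {2, 5, 6}  B3 = {3, 5, 6}  B4 = {1, 5, 6}
Tree: B1–B2, B2–B3, B3–B4

The largest bag has 3 vertices, giving width 2; this decomposition certifies tw(G) ≤ 2. The edges 4–6–2–5–4 form a cycle, so G is not a tree and its treewidth is at least 2. Therefore the treewidth is 2.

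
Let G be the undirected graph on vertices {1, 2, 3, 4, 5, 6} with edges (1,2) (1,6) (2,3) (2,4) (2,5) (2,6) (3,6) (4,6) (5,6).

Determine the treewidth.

2

A width-2 tree decomposition is:
Bags: B1 = {2, 4, 6}  B2 = {2, 5, 6}  B3 = {1, 2, 6}  B4 = {2, 3, 6}
Tree: B1–B2, B2–B3, B3–B4
Every bag has size at most 3, so the width is 3 − 1 = 2 and tw(G) ≤ 2. On the other hand G contains the 3-clique {1, 2, 6}. A clique must lie in a single bag of any decomposition, so no decomposition can have width below 2. Hence tw(G) = 2 exactly.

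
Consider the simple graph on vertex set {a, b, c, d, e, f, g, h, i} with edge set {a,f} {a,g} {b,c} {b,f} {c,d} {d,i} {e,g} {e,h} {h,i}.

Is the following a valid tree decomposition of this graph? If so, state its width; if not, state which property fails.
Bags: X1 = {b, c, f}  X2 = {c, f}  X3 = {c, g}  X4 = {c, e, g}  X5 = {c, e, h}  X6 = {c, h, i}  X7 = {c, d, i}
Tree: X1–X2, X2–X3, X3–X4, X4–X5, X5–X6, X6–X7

No — vertex a appears in no bag.

A tree decomposition must satisfy three properties: every vertex lies in some bag; for every edge, both endpoints lie together in some bag; and for every vertex, the bags containing it form a connected subtree. Here vertex a appears in no bag, so the decomposition is invalid.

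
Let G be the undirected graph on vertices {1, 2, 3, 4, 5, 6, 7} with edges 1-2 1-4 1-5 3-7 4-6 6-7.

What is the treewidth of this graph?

A width-1 tree decomposition is:
Bags: B1 = {4, 6}  B2 = {1, 4}  B3 = {1, 2}  B4 = {6, 7}  B5 = {3, 7}  B6 = {1, 5}
Tree: B1–B2, B2–B3, B1–B4, B4–B5, B3–B6
Every bag has size at most 2, so the width is 2 − 1 = 1 and tw(G) ≤ 1. G has an edge, so its treewidth is at least 1. Therefore the treewidth is 1.

1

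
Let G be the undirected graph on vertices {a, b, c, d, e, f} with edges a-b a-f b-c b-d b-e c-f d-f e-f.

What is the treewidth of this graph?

A width-2 tree decomposition is:
Bags: B1 = {a, b, f}  B2 = {b, e, f}  B3 = {b, c, f}  B4 = {b, d, f}
Tree: B1–B2, B2–B3, B3–B4
Every bag has size at most 3, so the width is 3 − 1 = 2 and tw(G) ≤ 2. Since a–b–e–f–a is a cycle in G, G is not acyclic. Forests are exactly the graphs of treewidth ≤ 1, so tw(G) ≥ 2. The upper and lower bounds meet at 2, so that is the treewidth.

2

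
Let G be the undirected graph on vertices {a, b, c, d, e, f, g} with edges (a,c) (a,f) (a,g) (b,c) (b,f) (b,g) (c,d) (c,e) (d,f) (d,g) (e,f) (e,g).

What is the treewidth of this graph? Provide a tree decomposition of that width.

Every bag has size at most 4, so the width is 4 − 1 = 3 and tw(G) ≤ 3. For the lower bound: the 4 vertex sets {a,f}, {c,d}, {g}, {b} are disjoint, each induces a connected subgraph, and every pair is joined by at least one edge of G. Contracting each set to a single vertex therefore yields K_{4} as a minor, and since treewidth is minor-monotone, tw(G) ≥ tw(K_{4}) = 3. Hence tw(G) = 3 exactly.

Treewidth 3.
Bags: B1 = {a, c, f, g}  B2 = {c, d, f, g}  B3 = {b, c, f, g}  B4 = {c, e, f, g}
Tree: B1–B2, B2–B3, B3–B4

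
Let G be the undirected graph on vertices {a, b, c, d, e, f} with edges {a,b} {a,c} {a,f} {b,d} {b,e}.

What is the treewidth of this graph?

1

A width-1 tree decomposition is:
Bags: B1 = {a, c}  B2 = {a, f}  B3 = {a, b}  B4 = {b, d}  B5 = {b, e}
Tree: B1–B2, B1–B3, B3–B4, B3–B5
The largest bag has 2 vertices, giving width 1; this decomposition certifies tw(G) ≤ 1. Any graph with an edge has treewidth ≥ 1, and G has the edge c–a. Combining the bounds, tw(G) = 1.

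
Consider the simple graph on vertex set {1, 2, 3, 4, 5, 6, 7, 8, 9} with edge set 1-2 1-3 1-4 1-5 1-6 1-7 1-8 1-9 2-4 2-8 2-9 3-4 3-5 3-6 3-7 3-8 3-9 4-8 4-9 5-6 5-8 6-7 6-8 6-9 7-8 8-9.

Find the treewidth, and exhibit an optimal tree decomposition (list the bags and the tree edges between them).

Every bag has size at most 5, so the width is 5 − 1 = 4 and tw(G) ≤ 4. For the lower bound, the 5 vertices {1, 2, 4, 8, 9} are pairwise adjacent, and any tree decomposition puts a clique entirely inside one bag — forcing width ≥ 4. Therefore the treewidth is 4.

Treewidth 4.
One such decomposition:
Bags: B1 = {1, 2, 4, 8, 9}  B2 = {1, 3, 4, 8, 9}  B3 = {1, 3, 6, 8, 9}  B4 = {1, 3, 5, 6, 8}  B5 = {1, 3, 6, 7, 8}
Tree: B1–B2, B2–B3, B3–B4, B4–B5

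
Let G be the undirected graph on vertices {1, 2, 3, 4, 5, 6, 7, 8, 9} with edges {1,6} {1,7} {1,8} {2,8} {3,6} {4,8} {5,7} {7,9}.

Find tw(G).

1

A width-1 tree decomposition is:
Bags: B1 = {1, 7}  B2 = {1, 8}  B3 = {7, 9}  B4 = {4, 8}  B5 = {1, 6}  B6 = {2, 8}  B7 = {3, 6}  B8 = {5, 7}
Tree: B1–B2, B1–B3, B2–B4, B1–B5, B4–B6, B5–B7, B3–B8
The largest bag has 2 vertices, giving width 1; this decomposition certifies tw(G) ≤ 1. Any graph with an edge has treewidth ≥ 1, and G has the edge 1–7. Therefore the treewidth is 1.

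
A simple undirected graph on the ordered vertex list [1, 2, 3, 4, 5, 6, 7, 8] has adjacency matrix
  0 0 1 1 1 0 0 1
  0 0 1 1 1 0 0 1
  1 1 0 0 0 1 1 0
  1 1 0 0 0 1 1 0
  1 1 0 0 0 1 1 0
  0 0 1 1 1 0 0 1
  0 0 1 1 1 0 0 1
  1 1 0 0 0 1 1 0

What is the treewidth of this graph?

A width-4 tree decomposition is:
Bags: B1 = {3, 4, 5, 7, 8}  B2 = {2, 3, 4, 5, 8}  B3 = {3, 4, 5, 6, 8}  B4 = {1, 3, 4, 5, 8}
Tree: B1–B2, B2–B3, B3–B4
Every bag has size at most 5, so the width is 5 − 1 = 4 and tw(G) ≤ 4. For the lower bound: the 5 vertex sets {3,7}, {2,8}, {4,6}, {5}, {1} are disjoint, each induces a connected subgraph, and every pair is joined by at least one edge of G. Contracting each set to a single vertex therefore yields K_{5} as a minor, and since treewidth is minor-monotone, tw(G) ≥ tw(K_{5}) = 4. Hence tw(G) = 4 exactly.

4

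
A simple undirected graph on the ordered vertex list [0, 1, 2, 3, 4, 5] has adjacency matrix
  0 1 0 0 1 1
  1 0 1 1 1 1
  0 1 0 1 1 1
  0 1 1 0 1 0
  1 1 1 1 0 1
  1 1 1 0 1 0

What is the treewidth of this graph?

A width-3 tree decomposition is:
Bags: B1 = {1, 2, 4, 5}  B2 = {1, 2, 3, 4}  B3 = {0, 1, 4, 5}
Tree: B1–B2, B1–B3
The largest bag has 4 vertices, giving width 3; this decomposition certifies tw(G) ≤ 3. On the other hand G contains the 4-clique {0, 1, 4, 5}. A clique must lie in a single bag of any decomposition, so no decomposition can have width below 3. Hence tw(G) = 3 exactly.

3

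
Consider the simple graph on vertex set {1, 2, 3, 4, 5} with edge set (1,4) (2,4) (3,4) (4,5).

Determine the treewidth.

A width-1 tree decomposition is:
Bags: B1 = {1, 4}  B2 = {2, 4}  B3 = {3, 4}  B4 = {4, 5}
Tree: B1–B2, B1–B3, B2–B4
The largest bag has 2 vertices, giving width 1; this decomposition certifies tw(G) ≤ 1. G has an edge, so its treewidth is at least 1. Hence tw(G) = 1 exactly.

1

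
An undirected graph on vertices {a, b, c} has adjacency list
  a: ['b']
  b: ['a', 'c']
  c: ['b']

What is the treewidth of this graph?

A width-1 tree decomposition is:
Bags: B1 = {b, c}  B2 = {a, b}
Tree: B1–B2
Every bag has size at most 2, so the width is 2 − 1 = 1 and tw(G) ≤ 1. Any graph with an edge has treewidth ≥ 1, and G has the edge b–c. Combining the bounds, tw(G) = 1.

1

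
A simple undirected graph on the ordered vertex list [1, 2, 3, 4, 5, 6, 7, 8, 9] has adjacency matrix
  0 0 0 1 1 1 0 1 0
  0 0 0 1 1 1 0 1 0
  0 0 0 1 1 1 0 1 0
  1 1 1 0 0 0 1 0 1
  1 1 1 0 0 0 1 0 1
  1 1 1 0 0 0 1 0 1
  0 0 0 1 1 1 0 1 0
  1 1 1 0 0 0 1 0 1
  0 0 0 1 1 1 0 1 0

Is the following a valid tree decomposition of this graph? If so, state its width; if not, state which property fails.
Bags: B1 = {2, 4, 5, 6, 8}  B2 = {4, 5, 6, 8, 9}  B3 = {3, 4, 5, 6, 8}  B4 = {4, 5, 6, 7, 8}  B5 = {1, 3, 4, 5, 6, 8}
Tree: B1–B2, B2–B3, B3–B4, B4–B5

A tree decomposition must satisfy three properties: every vertex lies in some bag; for every edge, both endpoints lie together in some bag; and for every vertex, the bags containing it form a connected subtree. Here bags containing vertex 3 are not connected in the tree, so the decomposition is invalid.

No — bags containing vertex 3 are not connected in the tree.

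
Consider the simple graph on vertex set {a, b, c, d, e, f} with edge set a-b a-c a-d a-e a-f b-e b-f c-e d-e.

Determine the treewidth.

2

A width-2 tree decomposition is:
Bags: B1 = {a, d, e}  B2 = {a, c, e}  B3 = {a, b, e}  B4 = {a, b, f}
Tree: B1–B2, B2–B3, B3–B4
The largest bag has 3 vertices, giving width 2; this decomposition certifies tw(G) ≤ 2. Conversely, {a, d, e} is a clique of size 3, and the vertices of any clique must share a bag in every tree decomposition; so some bag has ≥ 3 vertices and tw(G) ≥ 2. Therefore the treewidth is 2.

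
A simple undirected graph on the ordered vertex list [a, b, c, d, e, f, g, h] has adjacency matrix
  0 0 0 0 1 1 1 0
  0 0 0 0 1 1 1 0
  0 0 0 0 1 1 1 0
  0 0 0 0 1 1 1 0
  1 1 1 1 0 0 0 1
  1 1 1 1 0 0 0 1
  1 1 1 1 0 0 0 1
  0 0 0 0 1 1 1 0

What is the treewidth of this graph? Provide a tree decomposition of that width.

Treewidth 3.
One such decomposition:
Bags: B1 = {d, e, f, g}  B2 = {e, f, g, h}  B3 = {a, e, f, g}  B4 = {c, e, f, g}  B5 = {b, e, f, g}
Tree: B1–B2, B2–B3, B3–B4, B4–B5

Every bag has size at most 4, so the width is 4 − 1 = 3 and tw(G) ≤ 3. For the lower bound: the 4 vertex sets {d,e}, {f,h}, {g}, {a} are disjoint, each induces a connected subgraph, and every pair is joined by at least one edge of G. Contracting each set to a single vertex therefore yields K_{4} as a minor, and since treewidth is minor-monotone, tw(G) ≥ tw(K_{4}) = 3. Therefore the treewidth is 3.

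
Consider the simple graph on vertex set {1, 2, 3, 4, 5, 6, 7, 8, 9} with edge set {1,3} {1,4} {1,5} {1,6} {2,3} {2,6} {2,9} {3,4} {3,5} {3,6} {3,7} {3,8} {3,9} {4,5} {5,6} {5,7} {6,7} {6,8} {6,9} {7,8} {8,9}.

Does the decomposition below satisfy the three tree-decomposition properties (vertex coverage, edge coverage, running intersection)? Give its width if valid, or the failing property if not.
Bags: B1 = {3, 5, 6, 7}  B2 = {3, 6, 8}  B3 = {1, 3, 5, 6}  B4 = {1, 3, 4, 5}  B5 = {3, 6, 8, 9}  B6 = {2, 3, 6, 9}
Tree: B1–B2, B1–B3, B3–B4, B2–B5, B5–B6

A tree decomposition must satisfy three properties: every vertex lies in some bag; for every edge, both endpoints lie together in some bag; and for every vertex, the bags containing it form a connected subtree. Here edge (7,8) lies in no bag, so the decomposition is invalid.

No — edge (7,8) lies in no bag.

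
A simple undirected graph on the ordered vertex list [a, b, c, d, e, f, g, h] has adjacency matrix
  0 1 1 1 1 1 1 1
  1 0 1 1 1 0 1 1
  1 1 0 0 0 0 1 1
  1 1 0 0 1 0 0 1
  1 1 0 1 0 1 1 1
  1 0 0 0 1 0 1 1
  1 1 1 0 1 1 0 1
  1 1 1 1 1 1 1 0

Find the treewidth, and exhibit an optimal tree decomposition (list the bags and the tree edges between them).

Treewidth 4.
Bags: B1 = {a, b, d, e, h}  B2 = {a, b, e, g, h}  B3 = {a, b, c, g, h}  B4 = {a, e, f, g, h}
Tree: B1–B2, B2–B3, B2–B4

Each bag holds 5 vertices, so the decomposition has width 4, which upper-bounds the treewidth. For the lower bound, the 5 vertices {a, b, d, e, h} are pairwise adjacent, and any tree decomposition puts a clique entirely inside one bag — forcing width ≥ 4. Hence tw(G) = 4 exactly.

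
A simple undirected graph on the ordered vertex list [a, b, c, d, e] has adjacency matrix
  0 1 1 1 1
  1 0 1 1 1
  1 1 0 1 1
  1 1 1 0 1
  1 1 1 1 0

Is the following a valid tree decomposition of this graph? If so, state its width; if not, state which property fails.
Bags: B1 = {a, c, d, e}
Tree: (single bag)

A tree decomposition must satisfy three properties: every vertex lies in some bag; for every edge, both endpoints lie together in some bag; and for every vertex, the bags containing it form a connected subtree. Here vertex b appears in no bag, so the decomposition is invalid.

No — vertex b appears in no bag.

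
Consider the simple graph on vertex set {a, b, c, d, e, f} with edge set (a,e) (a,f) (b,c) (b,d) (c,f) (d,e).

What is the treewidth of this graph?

2

A width-2 tree decomposition is:
Bags: B1 = {b, c, f}  B2 = {a, b, f}  B3 = {a, b, e}  B4 = {b, d, e}
Tree: B1–B2, B2–B3, B3–B4
Every bag has size at most 3, so the width is 3 − 1 = 2 and tw(G) ≤ 2. For the lower bound, G contains the cycle b–c–f–a–e–d–b, so G is not a forest; only forests have treewidth ≤ 1, hence tw(G) ≥ 2. Combining the bounds, tw(G) = 2.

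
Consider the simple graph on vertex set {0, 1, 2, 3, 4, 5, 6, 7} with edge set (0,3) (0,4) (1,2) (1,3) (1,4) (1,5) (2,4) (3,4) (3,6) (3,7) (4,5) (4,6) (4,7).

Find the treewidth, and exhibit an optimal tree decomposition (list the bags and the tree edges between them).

The largest bag has 3 vertices, giving width 2; this decomposition certifies tw(G) ≤ 2. For the lower bound, the 3 vertices {1, 2, 4} are pairwise adjacent, and any tree decomposition puts a clique entirely inside one bag — forcing width ≥ 2. Combining the bounds, tw(G) = 2.

Treewidth 2.
One such decomposition:
Bags: B1 = {3, 4, 7}  B2 = {0, 3, 4}  B3 = {1, 3, 4}  B4 = {3, 4, 6}  B5 = {1, 2, 4}  B6 = {1, 4, 5}
Tree: B1–B2, B2–B3, B2–B4, B3–B5, B3–B6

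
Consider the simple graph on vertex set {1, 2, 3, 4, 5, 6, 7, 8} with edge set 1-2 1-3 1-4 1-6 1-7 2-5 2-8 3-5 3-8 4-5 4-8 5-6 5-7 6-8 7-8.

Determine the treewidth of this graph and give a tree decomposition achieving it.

Treewidth 3.
One such decomposition:
Bags: B1 = {1, 5, 7, 8}  B2 = {1, 2, 5, 8}  B3 = {1, 5, 6, 8}  B4 = {1, 3, 5, 8}  B5 = {1, 4, 5, 8}
Tree: B1–B2, B2–B3, B3–B4, B4–B5

The largest bag has 4 vertices, giving width 3; this decomposition certifies tw(G) ≤ 3. For the lower bound: the 4 vertex sets {1,7}, {2,5}, {8}, {6} are disjoint, each induces a connected subgraph, and every pair is joined by at least one edge of G. Contracting each set to a single vertex therefore yields K_{4} as a minor, and since treewidth is minor-monotone, tw(G) ≥ tw(K_{4}) = 3. The upper and lower bounds meet at 3, so that is the treewidth.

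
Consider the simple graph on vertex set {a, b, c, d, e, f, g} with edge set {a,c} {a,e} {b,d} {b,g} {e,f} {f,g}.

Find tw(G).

1

A width-1 tree decomposition is:
Bags: B1 = {b, d}  B2 = {b, g}  B3 = {f, g}  B4 = {e, f}  B5 = {a, e}  B6 = {a, c}
Tree: B1–B2, B2–B3, B3–B4, B4–B5, B5–B6
Every bag has size at most 2, so the width is 2 − 1 = 1 and tw(G) ≤ 1. Since G has at least one edge (e.g. d–b), it is not an edgeless graph, so tw(G) ≥ 1. The upper and lower bounds meet at 1, so that is the treewidth.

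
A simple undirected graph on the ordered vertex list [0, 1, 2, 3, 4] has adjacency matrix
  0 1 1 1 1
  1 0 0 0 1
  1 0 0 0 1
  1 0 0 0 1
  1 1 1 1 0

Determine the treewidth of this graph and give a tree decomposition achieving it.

The largest bag has 3 vertices, giving width 2; this decomposition certifies tw(G) ≤ 2. Conversely, {0, 1, 4} is a clique of size 3, and the vertices of any clique must share a bag in every tree decomposition; so some bag has ≥ 3 vertices and tw(G) ≥ 2. Therefore the treewidth is 2.

Treewidth 2.
One such decomposition:
Bags: B1 = {0, 3, 4}  B2 = {0, 2, 4}  B3 = {0, 1, 4}
Tree: B1–B2, B1–B3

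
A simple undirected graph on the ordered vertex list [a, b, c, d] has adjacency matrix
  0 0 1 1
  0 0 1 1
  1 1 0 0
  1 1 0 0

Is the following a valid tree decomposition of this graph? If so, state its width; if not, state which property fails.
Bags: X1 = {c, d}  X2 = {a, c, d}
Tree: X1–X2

No — vertex b appears in no bag.

A tree decomposition must satisfy three properties: every vertex lies in some bag; for every edge, both endpoints lie together in some bag; and for every vertex, the bags containing it form a connected subtree. Here vertex b appears in no bag, so the decomposition is invalid.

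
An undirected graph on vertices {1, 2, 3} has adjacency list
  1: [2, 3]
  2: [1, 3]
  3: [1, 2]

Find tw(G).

A width-2 tree decomposition is:
Bags: B1 = {1, 2, 3}
Tree: (single bag)
With just one bag of size 3, the width is 3 − 1 = 2, so tw(G) ≤ 2. Conversely, {1, 2, 3} is a clique of size 3, and the vertices of any clique must share a bag in every tree decomposition; so some bag has ≥ 3 vertices and tw(G) ≥ 2. Hence tw(G) = 2 exactly.

2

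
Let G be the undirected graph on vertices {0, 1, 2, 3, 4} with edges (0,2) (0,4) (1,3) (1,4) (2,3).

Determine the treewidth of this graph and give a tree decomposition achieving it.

Each bag holds 3 vertices, so the decomposition has width 2, which upper-bounds the treewidth. Since 3–1–4–0–2–3 is a cycle in G, G is not acyclic. Forests are exactly the graphs of treewidth ≤ 1, so tw(G) ≥ 2. The upper and lower bounds meet at 2, so that is the treewidth.

Treewidth 2.
Bags: B1 = {1, 3, 4}  B2 = {0, 3, 4}  B3 = {0, 2, 3}
Tree: B1–B2, B2–B3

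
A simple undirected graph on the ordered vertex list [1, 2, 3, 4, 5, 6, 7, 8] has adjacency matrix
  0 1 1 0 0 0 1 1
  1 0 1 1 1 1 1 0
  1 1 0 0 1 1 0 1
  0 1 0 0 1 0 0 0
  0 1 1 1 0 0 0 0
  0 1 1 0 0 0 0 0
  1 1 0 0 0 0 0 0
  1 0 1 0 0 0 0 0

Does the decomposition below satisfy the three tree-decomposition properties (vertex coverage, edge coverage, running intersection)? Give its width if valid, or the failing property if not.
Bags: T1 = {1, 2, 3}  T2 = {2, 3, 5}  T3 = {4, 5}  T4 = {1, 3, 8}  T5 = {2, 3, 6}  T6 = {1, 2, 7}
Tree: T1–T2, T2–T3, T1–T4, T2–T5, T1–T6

A tree decomposition must satisfy three properties: every vertex lies in some bag; for every edge, both endpoints lie together in some bag; and for every vertex, the bags containing it form a connected subtree. Here edge (2,4) lies in no bag, so the decomposition is invalid.

No — edge (2,4) lies in no bag.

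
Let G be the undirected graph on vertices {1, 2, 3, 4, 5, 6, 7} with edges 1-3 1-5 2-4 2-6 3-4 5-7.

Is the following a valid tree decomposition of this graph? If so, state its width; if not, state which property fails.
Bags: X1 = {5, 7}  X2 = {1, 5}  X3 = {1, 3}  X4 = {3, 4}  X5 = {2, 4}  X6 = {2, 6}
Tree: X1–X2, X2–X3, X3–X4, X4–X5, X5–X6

Yes; width 1.

Checking the three conditions: (i) the bags cover all of {1, 2, 3, 4, 5, 6, 7}; (ii) for each edge, some bag contains both endpoints; (iii) the bags containing any fixed vertex form a subtree. All hold, so the decomposition is valid with width 2 − 1 = 1.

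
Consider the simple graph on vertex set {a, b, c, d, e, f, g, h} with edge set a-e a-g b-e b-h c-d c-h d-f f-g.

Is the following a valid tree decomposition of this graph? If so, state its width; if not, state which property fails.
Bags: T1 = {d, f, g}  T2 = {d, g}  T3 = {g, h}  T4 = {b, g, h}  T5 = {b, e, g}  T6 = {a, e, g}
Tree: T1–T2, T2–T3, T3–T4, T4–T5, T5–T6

No — vertex c appears in no bag.

A tree decomposition must satisfy three properties: every vertex lies in some bag; for every edge, both endpoints lie together in some bag; and for every vertex, the bags containing it form a connected subtree. Here vertex c appears in no bag, so the decomposition is invalid.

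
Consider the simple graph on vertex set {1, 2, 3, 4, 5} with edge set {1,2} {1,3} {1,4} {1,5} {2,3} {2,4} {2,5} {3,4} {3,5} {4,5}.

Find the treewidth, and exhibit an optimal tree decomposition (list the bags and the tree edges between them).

A single bag containing all 5 vertices is trivially a valid decomposition of width 4. On the other hand G contains the 5-clique {1, 2, 3, 4, 5}. A clique must lie in a single bag of any decomposition, so no decomposition can have width below 4. Hence tw(G) = 4 exactly.

Treewidth 4.
One optimal decomposition is:
Bags: B1 = {1, 2, 3, 4, 5}
Tree: (single bag)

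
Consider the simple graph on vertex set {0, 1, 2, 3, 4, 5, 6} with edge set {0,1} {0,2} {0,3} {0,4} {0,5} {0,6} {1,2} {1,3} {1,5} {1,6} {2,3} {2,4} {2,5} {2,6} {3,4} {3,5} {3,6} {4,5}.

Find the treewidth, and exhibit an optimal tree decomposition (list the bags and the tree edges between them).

Every bag has size at most 5, so the width is 5 − 1 = 4 and tw(G) ≤ 4. Conversely, {0, 1, 2, 3, 5} is a clique of size 5, and the vertices of any clique must share a bag in every tree decomposition; so some bag has ≥ 5 vertices and tw(G) ≥ 4. Combining the bounds, tw(G) = 4.

Treewidth 4.
One optimal decomposition is:
Bags: B1 = {0, 1, 2, 3, 5}  B2 = {0, 2, 3, 4, 5}  B3 = {0, 1, 2, 3, 6}
Tree: B1–B2, B1–B3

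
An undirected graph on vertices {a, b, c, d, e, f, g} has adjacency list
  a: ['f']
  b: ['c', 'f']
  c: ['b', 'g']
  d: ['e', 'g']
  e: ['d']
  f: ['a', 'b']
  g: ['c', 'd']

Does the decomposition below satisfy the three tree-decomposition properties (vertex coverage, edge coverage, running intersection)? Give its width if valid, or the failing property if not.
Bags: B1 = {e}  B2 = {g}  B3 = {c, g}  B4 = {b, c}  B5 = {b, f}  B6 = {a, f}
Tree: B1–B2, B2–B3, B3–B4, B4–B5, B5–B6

No — vertex d appears in no bag.

A tree decomposition must satisfy three properties: every vertex lies in some bag; for every edge, both endpoints lie together in some bag; and for every vertex, the bags containing it form a connected subtree. Here vertex d appears in no bag, so the decomposition is invalid.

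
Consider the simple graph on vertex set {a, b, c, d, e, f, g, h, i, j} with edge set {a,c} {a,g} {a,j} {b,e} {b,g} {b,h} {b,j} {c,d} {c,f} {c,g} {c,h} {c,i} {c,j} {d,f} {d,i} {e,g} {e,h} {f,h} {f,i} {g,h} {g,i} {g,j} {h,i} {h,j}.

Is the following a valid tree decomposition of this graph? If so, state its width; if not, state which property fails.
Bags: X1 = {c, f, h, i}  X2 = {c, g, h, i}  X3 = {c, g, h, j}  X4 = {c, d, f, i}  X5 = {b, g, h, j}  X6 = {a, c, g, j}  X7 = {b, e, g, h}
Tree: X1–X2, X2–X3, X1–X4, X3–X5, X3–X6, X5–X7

Yes; width 3.

Vertex coverage: the bags together contain {a, b, c, d, e, f, g, h, i, j}, the full vertex set. Edge coverage: each edge of G has both endpoints in at least one bag. Running intersection: for every vertex, the bags containing it form a connected subtree. All three properties hold, so this is a valid tree decomposition of width max|bag| − 1 = 3, and hence tw(G) ≤ 3.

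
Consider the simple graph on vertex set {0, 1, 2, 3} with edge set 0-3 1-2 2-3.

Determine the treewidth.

A width-1 tree decomposition is:
Bags: B1 = {0, 3}  B2 = {2, 3}  B3 = {1, 2}
Tree: B1–B2, B2–B3
The largest bag has 2 vertices, giving width 1; this decomposition certifies tw(G) ≤ 1. Since G has at least one edge (e.g. 0–3), it is not an edgeless graph, so tw(G) ≥ 1. Combining the bounds, tw(G) = 1.

1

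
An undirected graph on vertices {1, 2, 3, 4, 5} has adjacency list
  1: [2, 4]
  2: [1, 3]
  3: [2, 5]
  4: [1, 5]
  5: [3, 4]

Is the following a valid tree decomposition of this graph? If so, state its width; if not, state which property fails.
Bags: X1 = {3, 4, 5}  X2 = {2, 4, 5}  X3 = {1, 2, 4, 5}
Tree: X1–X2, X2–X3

A tree decomposition must satisfy three properties: every vertex lies in some bag; for every edge, both endpoints lie together in some bag; and for every vertex, the bags containing it form a connected subtree. Here edge (2,3) lies in no bag, so the decomposition is invalid.

No — edge (2,3) lies in no bag.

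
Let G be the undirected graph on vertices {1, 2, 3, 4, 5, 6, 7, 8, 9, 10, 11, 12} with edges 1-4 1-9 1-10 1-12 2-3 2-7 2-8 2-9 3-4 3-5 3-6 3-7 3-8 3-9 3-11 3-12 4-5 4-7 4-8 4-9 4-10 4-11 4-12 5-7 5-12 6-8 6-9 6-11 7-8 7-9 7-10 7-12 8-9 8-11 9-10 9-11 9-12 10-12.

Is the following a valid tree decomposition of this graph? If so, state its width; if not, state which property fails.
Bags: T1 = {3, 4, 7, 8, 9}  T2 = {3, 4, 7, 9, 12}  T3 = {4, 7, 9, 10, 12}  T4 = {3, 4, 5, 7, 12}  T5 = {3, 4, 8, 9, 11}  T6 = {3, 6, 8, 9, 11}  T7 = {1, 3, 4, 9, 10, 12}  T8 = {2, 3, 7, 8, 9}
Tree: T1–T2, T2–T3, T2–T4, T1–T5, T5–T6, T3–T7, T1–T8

A tree decomposition must satisfy three properties: every vertex lies in some bag; for every edge, both endpoints lie together in some bag; and for every vertex, the bags containing it form a connected subtree. Here bags containing vertex 3 are not connected in the tree, so the decomposition is invalid.

No — bags containing vertex 3 are not connected in the tree.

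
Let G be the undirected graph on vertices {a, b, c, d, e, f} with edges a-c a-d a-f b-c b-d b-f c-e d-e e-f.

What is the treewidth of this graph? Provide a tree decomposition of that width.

Every bag has size at most 4, so the width is 4 − 1 = 3 and tw(G) ≤ 3. For the lower bound: the 4 vertex sets {b,c}, {e,f}, {d}, {a} are disjoint, each induces a connected subgraph, and every pair is joined by at least one edge of G. Contracting each set to a single vertex therefore yields K_{4} as a minor, and since treewidth is minor-monotone, tw(G) ≥ tw(K_{4}) = 3. Therefore the treewidth is 3.

Treewidth 3.
Bags: B1 = {b, c, d, f}  B2 = {c, d, e, f}  B3 = {a, c, d, f}
Tree: B1–B2, B2–B3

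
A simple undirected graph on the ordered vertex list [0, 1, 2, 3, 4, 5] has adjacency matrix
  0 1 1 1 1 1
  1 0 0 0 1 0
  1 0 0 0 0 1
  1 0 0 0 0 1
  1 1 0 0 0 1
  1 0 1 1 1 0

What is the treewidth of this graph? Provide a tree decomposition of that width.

Treewidth 2.
Bags: B1 = {0, 3, 5}  B2 = {0, 4, 5}  B3 = {0, 1, 4}  B4 = {0, 2, 5}
Tree: B1–B2, B2–B3, B1–B4

The largest bag has 3 vertices, giving width 2; this decomposition certifies tw(G) ≤ 2. On the other hand G contains the 3-clique {0, 1, 4}. A clique must lie in a single bag of any decomposition, so no decomposition can have width below 2. The upper and lower bounds meet at 2, so that is the treewidth.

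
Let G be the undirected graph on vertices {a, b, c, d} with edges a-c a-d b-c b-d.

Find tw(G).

2

A width-2 tree decomposition is:
Bags: B1 = {a, b, c}  B2 = {a, b, d}
Tree: B1–B2
Each bag holds 3 vertices, so the decomposition has width 2, which upper-bounds the treewidth. Since b–c–a–d–b is a cycle in G, G is not acyclic. Forests are exactly the graphs of treewidth ≤ 1, so tw(G) ≥ 2. Therefore the treewidth is 2.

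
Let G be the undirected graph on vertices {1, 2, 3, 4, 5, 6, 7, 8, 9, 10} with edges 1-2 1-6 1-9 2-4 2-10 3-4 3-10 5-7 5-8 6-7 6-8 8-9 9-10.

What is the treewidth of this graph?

A width-2 tree decomposition is:
Bags: B1 = {5, 6, 7}  B2 = {5, 6, 8}  B3 = {1, 6, 8}  B4 = {1, 8, 9}  B5 = {1, 2, 9}  B6 = {2, 9, 10}  B7 = {2, 4, 10}  B8 = {3, 4, 10}
Tree: B1–B2, B2–B3, B3–B4, B4–B5, B5–B6, B6–B7, B7–B8
Each bag holds 3 vertices, so the decomposition has width 2, which upper-bounds the treewidth. For the lower bound, G contains the cycle 7–5–8–6–7, so G is not a forest; only forests have treewidth ≤ 1, hence tw(G) ≥ 2. Therefore the treewidth is 2.

2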